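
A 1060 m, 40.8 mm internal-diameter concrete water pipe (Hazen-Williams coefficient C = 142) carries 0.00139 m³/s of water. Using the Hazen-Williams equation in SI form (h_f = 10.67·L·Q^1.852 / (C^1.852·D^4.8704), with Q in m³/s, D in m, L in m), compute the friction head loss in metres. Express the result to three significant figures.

h_f ≈ 34.9 m

h_f = 10.67·1060·0.00139^1.852 / (142^1.852·0.0408^4.8704) = 34.91 m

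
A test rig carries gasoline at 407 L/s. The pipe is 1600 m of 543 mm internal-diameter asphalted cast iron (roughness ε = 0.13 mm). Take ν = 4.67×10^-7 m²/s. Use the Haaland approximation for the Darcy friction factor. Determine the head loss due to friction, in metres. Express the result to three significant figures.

V = 4Q/(πD²) = 4·0.407/(π·0.543²) = 1.758 m/s
Re = VD/ν = 1.758·0.543/4.67×10^-7 = 2.04×10^6 → turbulent
ε/D = 0.13/543 = 2.39×10^-4
Haaland: f = 0.01466
h_f = f(L/D)V²/(2g) = 0.01466·(1600/0.543)·1.758²/(2·9.81) = 6.799 m

h_f ≈ 6.80 m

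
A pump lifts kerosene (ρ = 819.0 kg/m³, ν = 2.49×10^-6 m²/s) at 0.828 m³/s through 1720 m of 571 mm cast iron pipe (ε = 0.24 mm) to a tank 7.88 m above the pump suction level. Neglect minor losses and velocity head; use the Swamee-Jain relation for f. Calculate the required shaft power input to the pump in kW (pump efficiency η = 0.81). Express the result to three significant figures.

V = 4Q/(πD²) = 3.233 m/s; Re = 7.41×10^5; ε/D = 4.20×10^-4; f = 0.01693
h_f = f(L/D)V²/2g = 27.17 m
Total head H = z + h_f = 7.88 + 27.17 = 35.05 m
P_hyd = ρgQH = 819.0·9.81·0.828·35.05 = 233.2 kW
P_shaft = P_hyd/η = 233.2/0.81 = 287.9 kW

P_shaft ≈ 288 kW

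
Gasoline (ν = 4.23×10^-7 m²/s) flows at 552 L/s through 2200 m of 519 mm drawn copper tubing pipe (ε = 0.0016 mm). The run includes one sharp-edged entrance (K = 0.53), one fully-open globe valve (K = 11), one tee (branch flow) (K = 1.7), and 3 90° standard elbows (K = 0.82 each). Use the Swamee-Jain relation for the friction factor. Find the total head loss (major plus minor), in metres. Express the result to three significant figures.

V = 4Q/(πD²) = 2.609 m/s; V²/2g = 0.3470 m
Re = 3.20×10^6, ε/D = 3.08×10^-6 → f = 0.009791 (Swamee-Jain)
Major: h_f = f(L/D)·V²/2g = 0.009791·4239·0.3470 = 14.40 m
Minor: ΣK = 15.7; h_m = ΣK·V²/2g = 5.444 m
Total H_L = 14.40 + 5.444 = 19.85 m

H_L ≈ 19.8 m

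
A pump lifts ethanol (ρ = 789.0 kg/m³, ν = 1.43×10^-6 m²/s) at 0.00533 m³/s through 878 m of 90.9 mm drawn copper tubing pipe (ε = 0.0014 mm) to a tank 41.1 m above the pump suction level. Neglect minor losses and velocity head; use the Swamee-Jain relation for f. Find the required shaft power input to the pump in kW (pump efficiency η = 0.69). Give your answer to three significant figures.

P_shaft ≈ 2.87 kW

V = 4Q/(πD²) = 0.8213 m/s; Re = 5.22×10^4; ε/D = 1.54×10^-5; f = 0.02063
h_f = f(L/D)V²/2g = 6.849 m
Total head H = z + h_f = 41.1 + 6.849 = 47.95 m
P_hyd = ρgQH = 789.0·9.81·0.00533·47.95 = 1.978 kW
P_shaft = P_hyd/η = 1.978/0.69 = 2.867 kW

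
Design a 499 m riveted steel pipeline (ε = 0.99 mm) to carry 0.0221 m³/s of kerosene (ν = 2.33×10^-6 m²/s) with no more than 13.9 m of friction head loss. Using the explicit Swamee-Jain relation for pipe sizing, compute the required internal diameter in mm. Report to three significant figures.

D ≈ 141 mm

Swamee-Jain (Type III): D = 0.66·[ε^1.25·(LQ²/(gh_f))^4.75 + ν·Q^9.4·(L/(gh_f))^5.2]^0.04
LQ²/(gh_f) = 0.001787; L/(gh_f) = 3.659
Term 1 = ε^1.25·(…)^4.75 = 1.56×10^-17; Term 2 = ν·Q^9.4·(…)^5.2 = 5.43×10^-19
D = 0.66·(1.56×10^-17 + 5.43×10^-19)^0.04 = 0.1406 m = 141 mm
Check: V = 1.42 m/s, Re = 8.59×10^4, f = 0.03493, h_f = 12.8 m ≈ 13.9 m ✓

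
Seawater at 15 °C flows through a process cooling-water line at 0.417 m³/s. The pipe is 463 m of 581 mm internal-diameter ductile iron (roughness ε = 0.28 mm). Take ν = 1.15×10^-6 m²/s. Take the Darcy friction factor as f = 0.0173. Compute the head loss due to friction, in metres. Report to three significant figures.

V = 4Q/(πD²) = 4·0.417/(π·0.581²) = 1.573 m/s
h_f = f(L/D)V²/(2g) = 0.01730·(463/0.581)·1.573²/(2·9.81) = 1.738 m

h_f ≈ 1.74 m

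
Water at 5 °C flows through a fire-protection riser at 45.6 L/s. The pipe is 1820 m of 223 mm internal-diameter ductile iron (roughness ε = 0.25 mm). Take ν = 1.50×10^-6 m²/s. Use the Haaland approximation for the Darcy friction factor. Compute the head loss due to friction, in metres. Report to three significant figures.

V = 4Q/(πD²) = 4·0.0456/(π·0.223²) = 1.168 m/s
Re = VD/ν = 1.168·0.223/1.50×10^-6 = 1.74×10^5 → turbulent
ε/D = 0.25/223 = 0.00112
Haaland: f = 0.02154
h_f = f(L/D)V²/(2g) = 0.02154·(1820/0.223)·1.168²/(2·9.81) = 12.22 m

h_f ≈ 12.2 m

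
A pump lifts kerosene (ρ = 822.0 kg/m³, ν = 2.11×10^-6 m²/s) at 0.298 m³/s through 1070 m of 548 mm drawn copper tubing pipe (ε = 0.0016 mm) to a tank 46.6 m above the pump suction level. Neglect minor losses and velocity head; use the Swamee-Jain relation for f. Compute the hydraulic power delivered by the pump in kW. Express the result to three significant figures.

V = 4Q/(πD²) = 1.263 m/s; Re = 3.28×10^5; ε/D = 2.92×10^-6; f = 0.01417
h_f = f(L/D)V²/2g = 2.251 m
Total head H = z + h_f = 46.6 + 2.251 = 48.85 m
P_hyd = ρgQH = 822.0·9.81·0.298·48.85 = 117.4 kW

P_hyd ≈ 117 kW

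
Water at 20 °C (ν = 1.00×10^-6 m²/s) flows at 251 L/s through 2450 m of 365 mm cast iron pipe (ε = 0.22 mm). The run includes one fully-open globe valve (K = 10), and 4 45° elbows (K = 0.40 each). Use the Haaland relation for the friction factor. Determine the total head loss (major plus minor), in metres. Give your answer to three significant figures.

H_L ≈ 38.6 m

V = 4Q/(πD²) = 2.399 m/s; V²/2g = 0.2933 m
Re = 8.76×10^5, ε/D = 6.03×10^-4 → f = 0.01789 (Haaland)
Major: h_f = f(L/D)·V²/2g = 0.01789·6712·0.2933 = 35.23 m
Minor: ΣK = 11.6; h_m = ΣK·V²/2g = 3.402 m
Total H_L = 35.23 + 3.402 = 38.63 m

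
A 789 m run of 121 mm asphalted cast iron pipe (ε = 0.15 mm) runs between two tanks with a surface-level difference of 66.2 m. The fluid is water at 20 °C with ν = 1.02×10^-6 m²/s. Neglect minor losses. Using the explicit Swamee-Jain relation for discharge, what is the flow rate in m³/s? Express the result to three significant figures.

Q ≈ 0.0351 m³/s

Swamee-Jain (Type II): Q = -0.965·√(gD⁵h_f/L)·ln[ε/(3.7D) + √(3.17ν²L/(gD³h_f))]
√(gD⁵h_f/L) = √(9.81·0.121⁵·66.2/789) = 0.004620
ε/(3.7D) = 3.35×10^-4; √(3.17ν²L/(gD³h_f)) = 4.76×10^-5
Q = -0.965·0.004620·ln(3.826×10^-4) = 0.03508 m³/s
Check: V = 3.05 m/s, Re = 3.62×10^5, f = 0.02154, h_f = 66.6 m ≈ 66.2 m ✓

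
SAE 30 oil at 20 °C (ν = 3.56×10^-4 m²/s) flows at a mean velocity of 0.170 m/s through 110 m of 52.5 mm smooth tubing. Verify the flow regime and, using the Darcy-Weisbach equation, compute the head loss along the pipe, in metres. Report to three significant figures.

h_f ≈ 7.88 m

Re = VD/ν = 0.170·0.05250/3.56×10^-4 = 25.1 → laminar (Re < 2300)
f = 64/Re = 2.553
h_f = f(L/D)V²/(2g) = 2.553·(110/0.05250)·0.170²/(2·9.81) = 7.879 m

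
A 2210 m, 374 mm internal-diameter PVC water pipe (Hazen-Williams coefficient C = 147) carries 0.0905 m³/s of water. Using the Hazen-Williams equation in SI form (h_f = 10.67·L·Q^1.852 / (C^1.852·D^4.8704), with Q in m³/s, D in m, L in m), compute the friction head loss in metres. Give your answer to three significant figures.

h_f = 10.67·2210·0.0905^1.852 / (147^1.852·0.374^4.8704) = 3.211 m

h_f ≈ 3.21 m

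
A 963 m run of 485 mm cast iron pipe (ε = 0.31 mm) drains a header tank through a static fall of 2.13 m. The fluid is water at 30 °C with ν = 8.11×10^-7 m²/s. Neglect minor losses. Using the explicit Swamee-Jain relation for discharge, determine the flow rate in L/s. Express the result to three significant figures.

Q ≈ 198 L/s

Swamee-Jain (Type II): Q = -0.965·√(gD⁵h_f/L)·ln[ε/(3.7D) + √(3.17ν²L/(gD³h_f))]
√(gD⁵h_f/L) = √(9.81·0.485⁵·2.13/963) = 0.02413
ε/(3.7D) = 1.73×10^-4; √(3.17ν²L/(gD³h_f)) = 2.90×10^-5
Q = -0.965·0.02413·ln(2.018×10^-4) = 0.1981 m³/s
Check: V = 1.07 m/s, Re = 6.41×10^5, f = 0.01842, h_f = 2.14 m ≈ 2.13 m ✓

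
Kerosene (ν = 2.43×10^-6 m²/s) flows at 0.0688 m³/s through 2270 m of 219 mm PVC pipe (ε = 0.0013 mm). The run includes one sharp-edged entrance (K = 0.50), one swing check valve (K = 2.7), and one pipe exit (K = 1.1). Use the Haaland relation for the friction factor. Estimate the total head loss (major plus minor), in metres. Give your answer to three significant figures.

H_L ≈ 29.2 m

V = 4Q/(πD²) = 1.826 m/s; V²/2g = 0.1700 m
Re = 1.65×10^5, ε/D = 5.94×10^-6 → f = 0.01613 (Haaland)
Major: h_f = f(L/D)·V²/2g = 0.01613·10365·0.1700 = 28.43 m
Minor: ΣK = 4.30; h_m = ΣK·V²/2g = 0.7311 m
Total H_L = 28.43 + 0.7311 = 29.17 m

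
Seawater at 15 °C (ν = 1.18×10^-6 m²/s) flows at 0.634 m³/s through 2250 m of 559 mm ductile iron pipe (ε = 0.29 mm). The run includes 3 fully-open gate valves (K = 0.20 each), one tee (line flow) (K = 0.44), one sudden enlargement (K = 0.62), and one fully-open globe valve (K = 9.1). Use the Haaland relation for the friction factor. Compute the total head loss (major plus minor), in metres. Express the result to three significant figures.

H_L ≈ 27.2 m

V = 4Q/(πD²) = 2.583 m/s; V²/2g = 0.3401 m
Re = 1.22×10^6, ε/D = 5.19×10^-4 → f = 0.01722 (Haaland)
Major: h_f = f(L/D)·V²/2g = 0.01722·4025·0.3401 = 23.58 m
Minor: ΣK = 10.8; h_m = ΣK·V²/2g = 3.660 m
Total H_L = 23.58 + 3.660 = 27.24 m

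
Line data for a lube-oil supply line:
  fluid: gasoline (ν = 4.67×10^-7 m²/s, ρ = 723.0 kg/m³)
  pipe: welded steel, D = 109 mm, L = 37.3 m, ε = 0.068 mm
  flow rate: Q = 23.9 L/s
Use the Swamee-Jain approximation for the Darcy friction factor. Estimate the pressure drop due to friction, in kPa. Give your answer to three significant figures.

V = 4Q/(πD²) = 4·0.0239/(π·0.109²) = 2.561 m/s
Re = VD/ν = 2.561·0.109/4.67×10^-7 = 5.98×10^5 → turbulent
ε/D = 0.068/109 = 6.24×10^-4
Swamee-Jain: f = 0.01838
h_f = f(L/D)V²/(2g) = 0.01838·(37.3/0.109)·2.561²/(2·9.81) = 2.103 m
Δp = ρg·h_f = 723.0·9.81·2.103 = 14.91 kPa

Δp ≈ 14.9 kPa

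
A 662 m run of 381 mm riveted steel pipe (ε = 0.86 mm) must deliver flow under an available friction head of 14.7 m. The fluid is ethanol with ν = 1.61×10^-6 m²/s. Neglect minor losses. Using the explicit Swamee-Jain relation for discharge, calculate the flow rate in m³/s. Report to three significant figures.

Swamee-Jain (Type II): Q = -0.965·√(gD⁵h_f/L)·ln[ε/(3.7D) + √(3.17ν²L/(gD³h_f))]
√(gD⁵h_f/L) = √(9.81·0.381⁵·14.7/662) = 0.04182
ε/(3.7D) = 6.10×10^-4; √(3.17ν²L/(gD³h_f)) = 2.61×10^-5
Q = -0.965·0.04182·ln(6.362×10^-4) = 0.2970 m³/s
Check: V = 2.61 m/s, Re = 6.17×10^5, f = 0.02456, h_f = 14.8 m ≈ 14.7 m ✓

Q ≈ 0.297 m³/s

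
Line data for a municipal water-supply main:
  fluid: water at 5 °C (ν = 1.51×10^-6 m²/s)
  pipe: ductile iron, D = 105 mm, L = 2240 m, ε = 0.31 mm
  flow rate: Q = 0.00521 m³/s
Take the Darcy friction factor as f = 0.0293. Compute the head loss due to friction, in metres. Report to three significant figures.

h_f ≈ 11.5 m

V = 4Q/(πD²) = 4·0.00521/(π·0.105²) = 0.6017 m/s
h_f = f(L/D)V²/(2g) = 0.02930·(2240/0.105)·0.6017²/(2·9.81) = 11.53 m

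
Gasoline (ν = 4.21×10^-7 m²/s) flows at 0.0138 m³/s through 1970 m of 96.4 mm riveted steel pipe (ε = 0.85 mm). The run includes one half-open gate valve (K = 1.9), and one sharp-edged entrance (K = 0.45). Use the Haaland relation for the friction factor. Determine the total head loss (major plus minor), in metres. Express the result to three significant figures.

V = 4Q/(πD²) = 1.891 m/s; V²/2g = 0.1822 m
Re = 4.33×10^5, ε/D = 0.00882 → f = 0.03655 (Haaland)
Major: h_f = f(L/D)·V²/2g = 0.03655·20436·0.1822 = 136.1 m
Minor: ΣK = 2.35; h_m = ΣK·V²/2g = 0.4282 m
Total H_L = 136.1 + 0.4282 = 136.5 m

H_L ≈ 137 m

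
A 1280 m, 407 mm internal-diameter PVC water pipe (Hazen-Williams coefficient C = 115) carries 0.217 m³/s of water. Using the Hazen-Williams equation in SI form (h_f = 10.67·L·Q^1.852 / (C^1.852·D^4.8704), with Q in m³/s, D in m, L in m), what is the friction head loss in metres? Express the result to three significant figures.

h_f ≈ 9.81 m

h_f = 10.67·1280·0.217^1.852 / (115^1.852·0.407^4.8704) = 9.807 m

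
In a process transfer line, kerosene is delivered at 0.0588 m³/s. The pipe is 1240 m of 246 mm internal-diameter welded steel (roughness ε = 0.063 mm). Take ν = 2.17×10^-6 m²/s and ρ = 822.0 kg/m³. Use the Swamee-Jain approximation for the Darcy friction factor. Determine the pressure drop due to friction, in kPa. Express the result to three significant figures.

Δp ≈ 58.1 kPa

V = 4Q/(πD²) = 4·0.0588/(π·0.246²) = 1.237 m/s
Re = VD/ν = 1.237·0.246/2.17×10^-6 = 1.40×10^5 → turbulent
ε/D = 0.063/246 = 2.56×10^-4
Swamee-Jain: f = 0.01834
h_f = f(L/D)V²/(2g) = 0.01834·(1240/0.246)·1.237²/(2·9.81) = 7.211 m
Δp = ρg·h_f = 822.0·9.81·7.211 = 58.14 kPa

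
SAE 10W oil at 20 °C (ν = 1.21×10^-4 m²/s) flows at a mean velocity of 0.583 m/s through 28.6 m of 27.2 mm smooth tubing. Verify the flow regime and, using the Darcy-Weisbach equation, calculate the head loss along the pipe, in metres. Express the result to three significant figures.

h_f ≈ 8.90 m

Re = VD/ν = 0.583·0.02720/1.21×10^-4 = 131 → laminar (Re < 2300)
f = 64/Re = 0.4883
h_f = f(L/D)V²/(2g) = 0.4883·(28.6/0.02720)·0.583²/(2·9.81) = 8.895 m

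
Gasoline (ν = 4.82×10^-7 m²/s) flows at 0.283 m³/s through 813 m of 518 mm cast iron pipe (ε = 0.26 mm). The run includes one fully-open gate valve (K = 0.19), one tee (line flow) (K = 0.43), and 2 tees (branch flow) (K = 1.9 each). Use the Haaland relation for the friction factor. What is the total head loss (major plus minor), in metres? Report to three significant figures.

H_L ≈ 2.87 m

V = 4Q/(πD²) = 1.343 m/s; V²/2g = 0.09191 m
Re = 1.44×10^6, ε/D = 5.02×10^-4 → f = 0.01706 (Haaland)
Major: h_f = f(L/D)·V²/2g = 0.01706·1569·0.09191 = 2.460 m
Minor: ΣK = 4.42; h_m = ΣK·V²/2g = 0.4063 m
Total H_L = 2.460 + 0.4063 = 2.867 m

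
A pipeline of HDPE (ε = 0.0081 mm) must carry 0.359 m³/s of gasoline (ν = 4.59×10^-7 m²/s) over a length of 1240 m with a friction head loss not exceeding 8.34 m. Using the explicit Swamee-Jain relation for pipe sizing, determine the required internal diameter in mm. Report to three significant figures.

D ≈ 445 mm

Swamee-Jain (Type III): D = 0.66·[ε^1.25·(LQ²/(gh_f))^4.75 + ν·Q^9.4·(L/(gh_f))^5.2]^0.04
LQ²/(gh_f) = 1.953; L/(gh_f) = 15.16
Term 1 = ε^1.25·(…)^4.75 = 1.04×10^-5; Term 2 = ν·Q^9.4·(…)^5.2 = 4.16×10^-5
D = 0.66·(1.04×10^-5 + 4.16×10^-5)^0.04 = 0.4448 m = 445 mm
Check: V = 2.31 m/s, Re = 2.24×10^6, f = 0.01087, h_f = 8.24 m ≈ 8.34 m ✓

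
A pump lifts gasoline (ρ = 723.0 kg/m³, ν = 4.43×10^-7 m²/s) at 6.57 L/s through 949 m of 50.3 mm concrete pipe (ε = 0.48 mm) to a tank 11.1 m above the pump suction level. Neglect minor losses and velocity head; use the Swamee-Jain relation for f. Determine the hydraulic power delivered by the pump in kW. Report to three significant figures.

V = 4Q/(πD²) = 3.306 m/s; Re = 3.75×10^5; ε/D = 0.00954; f = 0.03758
h_f = f(L/D)V²/2g = 395.0 m
Total head H = z + h_f = 11.1 + 395.0 = 406.1 m
P_hyd = ρgQH = 723.0·9.81·0.00657·406.1 = 18.92 kW

P_hyd ≈ 18.9 kW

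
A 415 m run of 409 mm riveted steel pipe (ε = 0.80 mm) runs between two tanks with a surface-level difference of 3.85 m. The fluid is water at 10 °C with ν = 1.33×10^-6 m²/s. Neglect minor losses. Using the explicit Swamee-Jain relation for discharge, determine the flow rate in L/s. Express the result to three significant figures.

Q ≈ 233 L/s

Swamee-Jain (Type II): Q = -0.965·√(gD⁵h_f/L)·ln[ε/(3.7D) + √(3.17ν²L/(gD³h_f))]
√(gD⁵h_f/L) = √(9.81·0.409⁵·3.85/415) = 0.03227
ε/(3.7D) = 5.29×10^-4; √(3.17ν²L/(gD³h_f)) = 3.00×10^-5
Q = -0.965·0.03227·ln(5.587×10^-4) = 0.2333 m³/s
Check: V = 1.78 m/s, Re = 5.46×10^5, f = 0.02373, h_f = 3.87 m ≈ 3.85 m ✓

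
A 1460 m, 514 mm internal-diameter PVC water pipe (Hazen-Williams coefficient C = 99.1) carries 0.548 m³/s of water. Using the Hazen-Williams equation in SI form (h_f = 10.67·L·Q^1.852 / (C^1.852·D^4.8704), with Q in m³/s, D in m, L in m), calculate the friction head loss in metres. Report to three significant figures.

h_f = 10.67·1460·0.548^1.852 / (99.1^1.852·0.514^4.8704) = 26.29 m

h_f ≈ 26.3 m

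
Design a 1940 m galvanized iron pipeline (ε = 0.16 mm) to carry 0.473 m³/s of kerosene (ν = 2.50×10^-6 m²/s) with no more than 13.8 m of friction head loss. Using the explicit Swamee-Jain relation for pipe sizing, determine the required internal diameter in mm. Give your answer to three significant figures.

Swamee-Jain (Type III): D = 0.66·[ε^1.25·(LQ²/(gh_f))^4.75 + ν·Q^9.4·(L/(gh_f))^5.2]^0.04
LQ²/(gh_f) = 3.206; L/(gh_f) = 14.33
Term 1 = ε^1.25·(…)^4.75 = 0.00456; Term 2 = ν·Q^9.4·(…)^5.2 = 0.00226
D = 0.66·(0.00456 + 0.00226)^0.04 = 0.5406 m = 541 mm
Check: V = 2.06 m/s, Re = 4.46×10^5, f = 0.01648, h_f = 12.8 m ≈ 13.8 m ✓

D ≈ 541 mm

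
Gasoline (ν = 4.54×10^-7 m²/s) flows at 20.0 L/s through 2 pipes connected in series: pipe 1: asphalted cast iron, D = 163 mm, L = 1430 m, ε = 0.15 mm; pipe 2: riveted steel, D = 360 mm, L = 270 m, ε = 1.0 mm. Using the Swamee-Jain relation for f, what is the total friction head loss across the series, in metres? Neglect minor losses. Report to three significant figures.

Pipe 1: V = 0.9584 m/s, Re = 3.44×10^5, ε/D = 9.20×10^-4, f = 0.02028, h_1 = f(L/D)V²/2g = 8.331 m
Pipe 2: V = 0.1965 m/s, Re = 1.56×10^5, ε/D = 0.00278, f = 0.02671, h_2 = f(L/D)V²/2g = 0.03942 m
Series → Q common, losses add: H = Σh = 8.370 m

H ≈ 8.37 m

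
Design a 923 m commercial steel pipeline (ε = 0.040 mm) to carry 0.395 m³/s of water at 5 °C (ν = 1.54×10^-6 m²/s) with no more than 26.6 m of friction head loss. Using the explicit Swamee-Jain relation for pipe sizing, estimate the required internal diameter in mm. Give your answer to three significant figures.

Swamee-Jain (Type III): D = 0.66·[ε^1.25·(LQ²/(gh_f))^4.75 + ν·Q^9.4·(L/(gh_f))^5.2]^0.04
LQ²/(gh_f) = 0.5519; L/(gh_f) = 3.537
Term 1 = ε^1.25·(…)^4.75 = 1.89×10^-7; Term 2 = ν·Q^9.4·(…)^5.2 = 1.77×10^-7
D = 0.66·(1.89×10^-7 + 1.77×10^-7)^0.04 = 0.3648 m = 365 mm
Check: V = 3.78 m/s, Re = 8.95×10^5, f = 0.01377, h_f = 25.4 m ≈ 26.6 m ✓

D ≈ 365 mm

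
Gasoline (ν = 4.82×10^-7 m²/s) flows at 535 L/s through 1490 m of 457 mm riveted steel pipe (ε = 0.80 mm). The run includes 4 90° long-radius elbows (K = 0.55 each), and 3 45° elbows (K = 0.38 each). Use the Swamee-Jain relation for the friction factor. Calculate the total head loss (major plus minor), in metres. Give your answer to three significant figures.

V = 4Q/(πD²) = 3.262 m/s; V²/2g = 0.5422 m
Re = 3.09×10^6, ε/D = 0.00175 → f = 0.02272 (Swamee-Jain)
Major: h_f = f(L/D)·V²/2g = 0.02272·3260·0.5422 = 40.16 m
Minor: ΣK = 3.34; h_m = ΣK·V²/2g = 1.811 m
Total H_L = 40.16 + 1.811 = 41.97 m

H_L ≈ 42.0 m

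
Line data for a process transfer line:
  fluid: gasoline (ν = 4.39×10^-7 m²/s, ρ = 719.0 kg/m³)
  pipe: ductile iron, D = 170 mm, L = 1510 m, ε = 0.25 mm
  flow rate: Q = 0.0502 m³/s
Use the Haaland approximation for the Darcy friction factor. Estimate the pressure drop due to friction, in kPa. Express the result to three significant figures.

Δp ≈ 342 kPa

V = 4Q/(πD²) = 4·0.0502/(π·0.170²) = 2.212 m/s
Re = VD/ν = 2.212·0.170/4.39×10^-7 = 8.56×10^5 → turbulent
ε/D = 0.25/170 = 0.00147
Haaland: f = 0.02190
h_f = f(L/D)V²/(2g) = 0.02190·(1510/0.170)·2.212²/(2·9.81) = 48.49 m
Δp = ρg·h_f = 719.0·9.81·48.49 = 342.0 kPa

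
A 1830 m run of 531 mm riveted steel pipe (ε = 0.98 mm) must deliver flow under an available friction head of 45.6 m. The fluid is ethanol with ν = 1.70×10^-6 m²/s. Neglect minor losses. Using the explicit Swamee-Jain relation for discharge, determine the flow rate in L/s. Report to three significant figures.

Swamee-Jain (Type II): Q = -0.965·√(gD⁵h_f/L)·ln[ε/(3.7D) + √(3.17ν²L/(gD³h_f))]
√(gD⁵h_f/L) = √(9.81·0.531⁵·45.6/1830) = 0.1016
ε/(3.7D) = 4.99×10^-4; √(3.17ν²L/(gD³h_f)) = 1.58×10^-5
Q = -0.965·0.1016·ln(5.146×10^-4) = 0.7423 m³/s
Check: V = 3.35 m/s, Re = 1.05×10^6, f = 0.02319, h_f = 45.8 m ≈ 45.6 m ✓

Q ≈ 742 L/s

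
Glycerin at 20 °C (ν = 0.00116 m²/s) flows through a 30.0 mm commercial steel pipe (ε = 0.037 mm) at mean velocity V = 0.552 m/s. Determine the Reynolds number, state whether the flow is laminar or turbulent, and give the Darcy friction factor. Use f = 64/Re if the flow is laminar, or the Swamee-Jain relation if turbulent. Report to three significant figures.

Re = VD/ν = 0.5520·0.0300/0.00116 = 14.3
Re < 2300 → laminar → f = 64/Re = 4.483

Re ≈ 14.3; laminar; f = 64/Re ≈ 4.48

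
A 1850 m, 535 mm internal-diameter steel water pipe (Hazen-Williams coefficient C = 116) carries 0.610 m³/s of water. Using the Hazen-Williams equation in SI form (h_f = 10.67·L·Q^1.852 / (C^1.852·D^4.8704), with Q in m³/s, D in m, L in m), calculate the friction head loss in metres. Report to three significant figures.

h_f = 10.67·1850·0.610^1.852 / (116^1.852·0.535^4.8704) = 24.97 m

h_f ≈ 25.0 m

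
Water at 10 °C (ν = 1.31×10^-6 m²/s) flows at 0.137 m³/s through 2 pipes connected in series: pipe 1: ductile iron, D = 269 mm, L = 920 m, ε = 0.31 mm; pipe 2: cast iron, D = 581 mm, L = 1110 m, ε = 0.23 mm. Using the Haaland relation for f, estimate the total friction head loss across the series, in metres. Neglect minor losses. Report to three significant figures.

Pipe 1: V = 2.411 m/s, Re = 4.95×10^5, ε/D = 0.00115, f = 0.02085, h_1 = f(L/D)V²/2g = 21.12 m
Pipe 2: V = 0.5167 m/s, Re = 2.29×10^5, ε/D = 3.96×10^-4, f = 0.01784, h_2 = f(L/D)V²/2g = 0.4638 m
Series → Q common, losses add: H = Σh = 21.58 m

H ≈ 21.6 m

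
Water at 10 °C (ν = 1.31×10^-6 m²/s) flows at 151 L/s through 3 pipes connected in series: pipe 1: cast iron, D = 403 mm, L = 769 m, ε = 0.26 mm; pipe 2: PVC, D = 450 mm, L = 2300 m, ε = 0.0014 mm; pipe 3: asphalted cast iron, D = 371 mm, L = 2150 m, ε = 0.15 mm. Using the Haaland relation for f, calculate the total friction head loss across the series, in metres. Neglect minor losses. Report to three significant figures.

H ≈ 15.8 m

Pipe 1: V = 1.184 m/s, Re = 3.64×10^5, ε/D = 6.45×10^-4, f = 0.01869, h_1 = f(L/D)V²/2g = 2.547 m
Pipe 2: V = 0.9494 m/s, Re = 3.26×10^5, ε/D = 3.11×10^-6, f = 0.01415, h_2 = f(L/D)V²/2g = 3.322 m
Pipe 3: V = 1.397 m/s, Re = 3.96×10^5, ε/D = 4.04×10^-4, f = 0.01717, h_3 = f(L/D)V²/2g = 9.893 m
Series → Q common, losses add: H = Σh = 15.76 m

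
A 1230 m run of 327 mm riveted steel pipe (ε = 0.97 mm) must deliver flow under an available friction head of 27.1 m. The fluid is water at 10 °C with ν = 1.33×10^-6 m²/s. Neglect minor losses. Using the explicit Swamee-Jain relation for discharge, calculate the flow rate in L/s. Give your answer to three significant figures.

Swamee-Jain (Type II): Q = -0.965·√(gD⁵h_f/L)·ln[ε/(3.7D) + √(3.17ν²L/(gD³h_f))]
√(gD⁵h_f/L) = √(9.81·0.327⁵·27.1/1230) = 0.02843
ε/(3.7D) = 8.02×10^-4; √(3.17ν²L/(gD³h_f)) = 2.72×10^-5
Q = -0.965·0.02843·ln(8.290×10^-4) = 0.1946 m³/s
Check: V = 2.32 m/s, Re = 5.70×10^5, f = 0.02642, h_f = 27.2 m ≈ 27.1 m ✓

Q ≈ 195 L/s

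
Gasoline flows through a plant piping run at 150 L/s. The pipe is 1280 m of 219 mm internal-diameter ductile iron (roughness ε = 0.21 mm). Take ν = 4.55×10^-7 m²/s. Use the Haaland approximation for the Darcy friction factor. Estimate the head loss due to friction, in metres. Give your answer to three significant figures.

V = 4Q/(πD²) = 4·0.150/(π·0.219²) = 3.982 m/s
Re = VD/ν = 3.982·0.219/4.55×10^-7 = 1.92×10^6 → turbulent
ε/D = 0.21/219 = 9.59×10^-4
Haaland: f = 0.01962
h_f = f(L/D)V²/(2g) = 0.01962·(1280/0.219)·3.982²/(2·9.81) = 92.68 m

h_f ≈ 92.7 m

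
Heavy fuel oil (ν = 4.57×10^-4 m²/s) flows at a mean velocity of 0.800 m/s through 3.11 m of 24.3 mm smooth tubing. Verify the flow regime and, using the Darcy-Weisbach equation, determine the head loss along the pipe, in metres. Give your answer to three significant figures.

Re = VD/ν = 0.800·0.02430/4.57×10^-4 = 42.5 → laminar (Re < 2300)
f = 64/Re = 1.505
h_f = f(L/D)V²/(2g) = 1.505·(3.11/0.02430)·0.800²/(2·9.81) = 6.281 m

h_f ≈ 6.28 m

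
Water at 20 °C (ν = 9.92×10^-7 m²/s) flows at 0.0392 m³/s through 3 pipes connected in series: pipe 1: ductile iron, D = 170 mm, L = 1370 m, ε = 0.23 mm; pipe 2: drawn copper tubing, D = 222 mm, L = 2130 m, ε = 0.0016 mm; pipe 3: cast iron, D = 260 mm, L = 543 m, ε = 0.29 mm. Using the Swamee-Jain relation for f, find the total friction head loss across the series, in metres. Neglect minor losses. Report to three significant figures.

H ≈ 36.0 m

Pipe 1: V = 1.727 m/s, Re = 2.96×10^5, ε/D = 0.00135, f = 0.02211, h_1 = f(L/D)V²/2g = 27.09 m
Pipe 2: V = 1.013 m/s, Re = 2.27×10^5, ε/D = 7.21×10^-6, f = 0.01523, h_2 = f(L/D)V²/2g = 7.640 m
Pipe 3: V = 0.7383 m/s, Re = 1.94×10^5, ε/D = 0.00112, f = 0.02168, h_3 = f(L/D)V²/2g = 1.258 m
Series → Q common, losses add: H = Σh = 35.99 m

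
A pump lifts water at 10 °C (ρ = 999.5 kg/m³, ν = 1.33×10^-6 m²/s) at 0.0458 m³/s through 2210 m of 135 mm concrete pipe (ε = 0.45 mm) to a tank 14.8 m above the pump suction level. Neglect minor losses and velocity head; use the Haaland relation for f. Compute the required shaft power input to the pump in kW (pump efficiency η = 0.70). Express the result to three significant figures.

P_shaft ≈ 159 kW

V = 4Q/(πD²) = 3.200 m/s; Re = 3.25×10^5; ε/D = 0.00333; f = 0.02736
h_f = f(L/D)V²/2g = 233.7 m
Total head H = z + h_f = 14.8 + 233.7 = 248.5 m
P_hyd = ρgQH = 999.5·9.81·0.0458·248.5 = 111.6 kW
P_shaft = P_hyd/η = 111.6/0.70 = 159.4 kW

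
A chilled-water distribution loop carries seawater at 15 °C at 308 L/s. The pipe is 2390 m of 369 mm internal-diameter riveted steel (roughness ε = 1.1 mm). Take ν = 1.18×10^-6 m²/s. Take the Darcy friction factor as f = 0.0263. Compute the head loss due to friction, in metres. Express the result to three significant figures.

h_f ≈ 72.0 m

V = 4Q/(πD²) = 4·0.308/(π·0.369²) = 2.880 m/s
h_f = f(L/D)V²/(2g) = 0.02630·(2390/0.369)·2.880²/(2·9.81) = 72.02 m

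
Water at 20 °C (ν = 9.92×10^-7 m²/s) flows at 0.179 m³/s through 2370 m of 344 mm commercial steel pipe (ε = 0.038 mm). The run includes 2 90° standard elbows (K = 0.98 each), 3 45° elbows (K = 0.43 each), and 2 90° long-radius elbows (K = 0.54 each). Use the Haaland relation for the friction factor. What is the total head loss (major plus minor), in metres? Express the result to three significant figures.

V = 4Q/(πD²) = 1.926 m/s; V²/2g = 0.1891 m
Re = 6.68×10^5, ε/D = 1.10×10^-4 → f = 0.01396 (Haaland)
Major: h_f = f(L/D)·V²/2g = 0.01396·6890·0.1891 = 18.18 m
Minor: ΣK = 4.33; h_m = ΣK·V²/2g = 0.8186 m
Total H_L = 18.18 + 0.8186 = 19.00 m

H_L ≈ 19.0 m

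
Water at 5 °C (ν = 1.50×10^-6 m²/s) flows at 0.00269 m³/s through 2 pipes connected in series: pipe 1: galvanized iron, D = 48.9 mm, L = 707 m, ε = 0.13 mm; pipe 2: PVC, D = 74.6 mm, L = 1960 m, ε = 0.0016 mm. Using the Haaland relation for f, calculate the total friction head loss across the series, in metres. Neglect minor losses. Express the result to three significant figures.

H ≈ 54.0 m

Pipe 1: V = 1.432 m/s, Re = 4.67×10^4, ε/D = 0.00266, f = 0.02790, h_1 = f(L/D)V²/2g = 42.18 m
Pipe 2: V = 0.6154 m/s, Re = 3.06×10^4, ε/D = 2.14×10^-5, f = 0.02324, h_2 = f(L/D)V²/2g = 11.79 m
Series → Q common, losses add: H = Σh = 53.96 m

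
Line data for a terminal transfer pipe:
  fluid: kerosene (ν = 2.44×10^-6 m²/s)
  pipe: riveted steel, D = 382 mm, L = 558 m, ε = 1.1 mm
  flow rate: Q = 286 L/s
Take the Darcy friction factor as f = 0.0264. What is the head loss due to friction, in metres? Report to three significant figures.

h_f ≈ 12.2 m

V = 4Q/(πD²) = 4·0.286/(π·0.382²) = 2.495 m/s
h_f = f(L/D)V²/(2g) = 0.02640·(558/0.382)·2.495²/(2·9.81) = 12.24 m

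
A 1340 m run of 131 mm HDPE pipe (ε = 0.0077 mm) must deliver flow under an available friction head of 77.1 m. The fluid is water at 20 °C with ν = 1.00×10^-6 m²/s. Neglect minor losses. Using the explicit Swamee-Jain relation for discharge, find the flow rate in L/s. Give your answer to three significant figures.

Swamee-Jain (Type II): Q = -0.965·√(gD⁵h_f/L)·ln[ε/(3.7D) + √(3.17ν²L/(gD³h_f))]
√(gD⁵h_f/L) = √(9.81·0.131⁵·77.1/1340) = 0.004666
ε/(3.7D) = 1.59×10^-5; √(3.17ν²L/(gD³h_f)) = 5.00×10^-5
Q = -0.965·0.004666·ln(6.587×10^-5) = 0.04336 m³/s
Check: V = 3.22 m/s, Re = 4.21×10^5, f = 0.01429, h_f = 77.1 m ≈ 77.1 m ✓

Q ≈ 43.4 L/s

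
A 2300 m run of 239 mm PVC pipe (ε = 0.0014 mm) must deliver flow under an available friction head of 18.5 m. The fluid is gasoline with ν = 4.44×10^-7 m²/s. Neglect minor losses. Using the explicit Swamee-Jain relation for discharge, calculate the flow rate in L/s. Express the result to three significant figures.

Q ≈ 80.0 L/s

Swamee-Jain (Type II): Q = -0.965·√(gD⁵h_f/L)·ln[ε/(3.7D) + √(3.17ν²L/(gD³h_f))]
√(gD⁵h_f/L) = √(9.81·0.239⁵·18.5/2300) = 0.007844
ε/(3.7D) = 1.58×10^-6; √(3.17ν²L/(gD³h_f)) = 2.41×10^-5
Q = -0.965·0.007844·ln(2.567×10^-5) = 0.08001 m³/s
Check: V = 1.78 m/s, Re = 9.60×10^5, f = 0.01183, h_f = 18.5 m ≈ 18.5 m ✓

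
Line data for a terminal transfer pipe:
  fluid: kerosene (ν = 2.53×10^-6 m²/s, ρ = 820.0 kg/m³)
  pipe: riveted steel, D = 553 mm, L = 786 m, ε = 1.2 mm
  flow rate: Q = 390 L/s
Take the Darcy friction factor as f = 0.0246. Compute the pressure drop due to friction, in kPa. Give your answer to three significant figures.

V = 4Q/(πD²) = 4·0.390/(π·0.553²) = 1.624 m/s
h_f = f(L/D)V²/(2g) = 0.02460·(786/0.553)·1.624²/(2·9.81) = 4.699 m
Δp = ρg·h_f = 820.0·9.81·4.699 = 37.80 kPa

Δp ≈ 37.8 kPa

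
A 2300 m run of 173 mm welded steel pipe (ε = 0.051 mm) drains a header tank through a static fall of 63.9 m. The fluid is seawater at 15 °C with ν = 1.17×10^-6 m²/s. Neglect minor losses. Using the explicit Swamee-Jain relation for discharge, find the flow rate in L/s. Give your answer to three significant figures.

Q ≈ 55.9 L/s

Swamee-Jain (Type II): Q = -0.965·√(gD⁵h_f/L)·ln[ε/(3.7D) + √(3.17ν²L/(gD³h_f))]
√(gD⁵h_f/L) = √(9.81·0.173⁵·63.9/2300) = 0.006499
ε/(3.7D) = 7.97×10^-5; √(3.17ν²L/(gD³h_f)) = 5.55×10^-5
Q = -0.965·0.006499·ln(1.351×10^-4) = 0.05587 m³/s
Check: V = 2.38 m/s, Re = 3.51×10^5, f = 0.01678, h_f = 64.3 m ≈ 63.9 m ✓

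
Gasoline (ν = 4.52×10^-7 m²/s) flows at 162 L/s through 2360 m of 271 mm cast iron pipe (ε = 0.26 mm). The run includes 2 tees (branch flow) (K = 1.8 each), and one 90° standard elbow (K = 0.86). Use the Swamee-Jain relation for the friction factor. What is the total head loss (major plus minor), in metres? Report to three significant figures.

H_L ≈ 70.7 m

V = 4Q/(πD²) = 2.809 m/s; V²/2g = 0.4020 m
Re = 1.68×10^6, ε/D = 9.59×10^-4 → f = 0.01969 (Swamee-Jain)
Major: h_f = f(L/D)·V²/2g = 0.01969·8708·0.4020 = 68.95 m
Minor: ΣK = 4.46; h_m = ΣK·V²/2g = 1.793 m
Total H_L = 68.95 + 1.793 = 70.75 m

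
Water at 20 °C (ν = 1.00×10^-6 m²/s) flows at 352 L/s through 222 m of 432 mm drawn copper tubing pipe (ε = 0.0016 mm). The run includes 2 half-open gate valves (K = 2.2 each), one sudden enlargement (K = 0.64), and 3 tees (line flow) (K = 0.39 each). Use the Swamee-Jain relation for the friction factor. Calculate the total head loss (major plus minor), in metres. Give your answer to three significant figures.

V = 4Q/(πD²) = 2.402 m/s; V²/2g = 0.2939 m
Re = 1.04×10^6, ε/D = 3.70×10^-6 → f = 0.01163 (Swamee-Jain)
Major: h_f = f(L/D)·V²/2g = 0.01163·513.9·0.2939 = 1.757 m
Minor: ΣK = 6.21; h_m = ΣK·V²/2g = 1.825 m
Total H_L = 1.757 + 1.825 = 3.582 m

H_L ≈ 3.58 m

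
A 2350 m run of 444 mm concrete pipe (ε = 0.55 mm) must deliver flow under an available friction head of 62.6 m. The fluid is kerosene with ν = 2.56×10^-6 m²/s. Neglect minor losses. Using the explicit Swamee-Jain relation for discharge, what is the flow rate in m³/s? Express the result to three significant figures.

Q ≈ 0.513 m³/s

Swamee-Jain (Type II): Q = -0.965·√(gD⁵h_f/L)·ln[ε/(3.7D) + √(3.17ν²L/(gD³h_f))]
√(gD⁵h_f/L) = √(9.81·0.444⁵·62.6/2350) = 0.06715
ε/(3.7D) = 3.35×10^-4; √(3.17ν²L/(gD³h_f)) = 3.01×10^-5
Q = -0.965·0.06715·ln(3.649×10^-4) = 0.5129 m³/s
Check: V = 3.31 m/s, Re = 5.75×10^5, f = 0.02126, h_f = 63.0 m ≈ 62.6 m ✓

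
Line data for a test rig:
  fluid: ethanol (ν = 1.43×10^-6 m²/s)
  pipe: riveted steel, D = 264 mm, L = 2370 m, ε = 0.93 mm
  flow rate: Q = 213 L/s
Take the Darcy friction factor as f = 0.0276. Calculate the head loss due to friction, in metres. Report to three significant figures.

V = 4Q/(πD²) = 4·0.213/(π·0.264²) = 3.891 m/s
h_f = f(L/D)V²/(2g) = 0.02760·(2370/0.264)·3.891²/(2·9.81) = 191.2 m

h_f ≈ 191 m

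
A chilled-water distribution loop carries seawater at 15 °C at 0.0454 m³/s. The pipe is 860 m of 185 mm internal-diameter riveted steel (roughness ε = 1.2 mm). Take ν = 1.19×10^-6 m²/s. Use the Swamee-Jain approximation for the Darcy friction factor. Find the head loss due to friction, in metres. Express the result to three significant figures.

h_f ≈ 22.5 m

V = 4Q/(πD²) = 4·0.0454/(π·0.185²) = 1.689 m/s
Re = VD/ν = 1.689·0.185/1.19×10^-6 = 2.63×10^5 → turbulent
ε/D = 1.2/185 = 0.00649
Swamee-Jain: f = 0.03335
h_f = f(L/D)V²/(2g) = 0.03335·(860/0.185)·1.689²/(2·9.81) = 22.54 m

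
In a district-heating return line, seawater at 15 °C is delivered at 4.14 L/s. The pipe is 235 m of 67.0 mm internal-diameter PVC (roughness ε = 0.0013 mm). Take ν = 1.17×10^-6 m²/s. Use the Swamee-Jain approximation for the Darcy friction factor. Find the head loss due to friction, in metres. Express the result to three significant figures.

V = 4Q/(πD²) = 4·0.00414/(π·0.0670²) = 1.174 m/s
Re = VD/ν = 1.174·0.0670/1.17×10^-6 = 6.72×10^4 → turbulent
ε/D = 0.0013/67.0 = 1.94×10^-5
Swamee-Jain: f = 0.01954
h_f = f(L/D)V²/(2g) = 0.01954·(235/0.0670)·1.174²/(2·9.81) = 4.816 m

h_f ≈ 4.82 m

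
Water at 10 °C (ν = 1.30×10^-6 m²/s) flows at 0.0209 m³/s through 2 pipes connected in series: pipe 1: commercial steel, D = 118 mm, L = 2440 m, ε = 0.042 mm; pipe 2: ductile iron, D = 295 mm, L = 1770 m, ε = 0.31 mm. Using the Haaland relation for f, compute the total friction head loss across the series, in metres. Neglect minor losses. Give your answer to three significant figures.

Pipe 1: V = 1.911 m/s, Re = 1.73×10^5, ε/D = 3.56×10^-4, f = 0.01812, h_1 = f(L/D)V²/2g = 69.74 m
Pipe 2: V = 0.3058 m/s, Re = 6.94×10^4, ε/D = 0.00105, f = 0.02295, h_2 = f(L/D)V²/2g = 0.6562 m
Series → Q common, losses add: H = Σh = 70.39 m

H ≈ 70.4 m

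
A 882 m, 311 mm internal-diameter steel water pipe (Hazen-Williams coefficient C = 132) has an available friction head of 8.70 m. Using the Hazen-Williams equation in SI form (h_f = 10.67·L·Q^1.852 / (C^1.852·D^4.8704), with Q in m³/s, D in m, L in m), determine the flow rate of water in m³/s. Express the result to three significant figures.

Rearranging: Q = [h_f·C^1.852·D^4.8704 / (10.67·L)]^(1/1.852)
Q = [8.70·132^1.852·0.311^4.8704 / (10.67·882)]^0.540 = 0.1407 m³/s

Q ≈ 0.141 m³/s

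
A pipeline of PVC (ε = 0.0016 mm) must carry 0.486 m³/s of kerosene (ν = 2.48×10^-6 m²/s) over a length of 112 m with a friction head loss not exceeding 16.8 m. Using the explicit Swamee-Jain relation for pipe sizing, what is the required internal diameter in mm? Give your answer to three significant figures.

D ≈ 277 mm

Swamee-Jain (Type III): D = 0.66·[ε^1.25·(LQ²/(gh_f))^4.75 + ν·Q^9.4·(L/(gh_f))^5.2]^0.04
LQ²/(gh_f) = 0.1605; L/(gh_f) = 0.6796
Term 1 = ε^1.25·(…)^4.75 = 9.58×10^-12; Term 2 = ν·Q^9.4·(…)^5.2 = 3.77×10^-10
D = 0.66·(9.58×10^-12 + 3.77×10^-10)^0.04 = 0.2774 m = 277 mm
Check: V = 8.04 m/s, Re = 9.00×10^5, f = 0.01195, h_f = 15.9 m ≈ 16.8 m ✓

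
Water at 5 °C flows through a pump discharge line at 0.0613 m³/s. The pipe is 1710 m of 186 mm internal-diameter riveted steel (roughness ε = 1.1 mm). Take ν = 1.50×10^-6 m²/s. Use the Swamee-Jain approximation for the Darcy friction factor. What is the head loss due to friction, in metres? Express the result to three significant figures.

h_f ≈ 77.3 m

V = 4Q/(πD²) = 4·0.0613/(π·0.186²) = 2.256 m/s
Re = VD/ν = 2.256·0.186/1.50×10^-6 = 2.80×10^5 → turbulent
ε/D = 1.1/186 = 0.00591
Swamee-Jain: f = 0.03241
h_f = f(L/D)V²/(2g) = 0.03241·(1710/0.186)·2.256²/(2·9.81) = 77.30 m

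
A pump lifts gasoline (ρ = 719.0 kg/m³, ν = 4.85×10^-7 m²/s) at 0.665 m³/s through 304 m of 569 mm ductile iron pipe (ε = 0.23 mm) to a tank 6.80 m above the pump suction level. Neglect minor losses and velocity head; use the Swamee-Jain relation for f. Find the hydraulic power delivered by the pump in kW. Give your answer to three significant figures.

V = 4Q/(πD²) = 2.615 m/s; Re = 3.07×10^6; ε/D = 4.04×10^-4; f = 0.01619
h_f = f(L/D)V²/2g = 3.015 m
Total head H = z + h_f = 6.80 + 3.015 = 9.815 m
P_hyd = ρgQH = 719.0·9.81·0.665·9.815 = 46.04 kW

P_hyd ≈ 46.0 kW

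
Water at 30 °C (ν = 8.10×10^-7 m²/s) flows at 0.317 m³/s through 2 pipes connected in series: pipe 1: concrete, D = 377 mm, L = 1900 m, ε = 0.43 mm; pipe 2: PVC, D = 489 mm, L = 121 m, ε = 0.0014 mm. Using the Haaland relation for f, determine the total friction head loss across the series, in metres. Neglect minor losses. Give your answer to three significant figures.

Pipe 1: V = 2.840 m/s, Re = 1.32×10^6, ε/D = 0.00114, f = 0.02050, h_1 = f(L/D)V²/2g = 42.47 m
Pipe 2: V = 1.688 m/s, Re = 1.02×10^6, ε/D = 2.86×10^-6, f = 0.01160, h_2 = f(L/D)V²/2g = 0.4167 m
Series → Q common, losses add: H = Σh = 42.89 m

H ≈ 42.9 m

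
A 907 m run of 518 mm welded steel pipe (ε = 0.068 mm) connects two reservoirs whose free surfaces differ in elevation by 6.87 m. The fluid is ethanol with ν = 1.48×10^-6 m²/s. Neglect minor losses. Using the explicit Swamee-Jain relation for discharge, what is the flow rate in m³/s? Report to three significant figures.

Swamee-Jain (Type II): Q = -0.965·√(gD⁵h_f/L)·ln[ε/(3.7D) + √(3.17ν²L/(gD³h_f))]
√(gD⁵h_f/L) = √(9.81·0.518⁵·6.87/907) = 0.05264
ε/(3.7D) = 3.55×10^-5; √(3.17ν²L/(gD³h_f)) = 2.59×10^-5
Q = -0.965·0.05264·ln(6.141×10^-5) = 0.4927 m³/s
Check: V = 2.34 m/s, Re = 8.18×10^5, f = 0.01416, h_f = 6.91 m ≈ 6.87 m ✓

Q ≈ 0.493 m³/s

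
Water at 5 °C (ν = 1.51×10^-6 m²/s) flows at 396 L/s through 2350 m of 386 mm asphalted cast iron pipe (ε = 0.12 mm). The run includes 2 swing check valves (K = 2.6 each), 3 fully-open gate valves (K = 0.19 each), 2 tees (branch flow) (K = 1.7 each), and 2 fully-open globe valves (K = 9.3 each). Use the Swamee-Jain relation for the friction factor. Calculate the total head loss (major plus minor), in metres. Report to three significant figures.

V = 4Q/(πD²) = 3.384 m/s; V²/2g = 0.5837 m
Re = 8.65×10^5, ε/D = 3.11×10^-4 → f = 0.01596 (Swamee-Jain)
Major: h_f = f(L/D)·V²/2g = 0.01596·6088·0.5837 = 56.70 m
Minor: ΣK = 27.8; h_m = ΣK·V²/2g = 16.21 m
Total H_L = 56.70 + 16.21 = 72.90 m

H_L ≈ 72.9 m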